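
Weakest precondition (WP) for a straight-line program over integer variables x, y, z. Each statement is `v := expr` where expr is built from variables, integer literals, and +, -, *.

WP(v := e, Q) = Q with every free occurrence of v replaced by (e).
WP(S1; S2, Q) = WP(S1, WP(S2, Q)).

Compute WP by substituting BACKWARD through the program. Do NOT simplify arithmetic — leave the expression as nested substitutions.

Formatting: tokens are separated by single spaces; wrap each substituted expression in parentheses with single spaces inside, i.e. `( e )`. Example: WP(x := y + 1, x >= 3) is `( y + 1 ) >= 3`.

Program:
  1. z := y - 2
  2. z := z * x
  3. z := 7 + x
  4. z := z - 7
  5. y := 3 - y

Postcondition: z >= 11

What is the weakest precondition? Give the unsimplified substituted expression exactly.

Answer: ( ( 7 + x ) - 7 ) >= 11

Derivation:
post: z >= 11
stmt 5: y := 3 - y  -- replace 0 occurrence(s) of y with (3 - y)
  => z >= 11
stmt 4: z := z - 7  -- replace 1 occurrence(s) of z with (z - 7)
  => ( z - 7 ) >= 11
stmt 3: z := 7 + x  -- replace 1 occurrence(s) of z with (7 + x)
  => ( ( 7 + x ) - 7 ) >= 11
stmt 2: z := z * x  -- replace 0 occurrence(s) of z with (z * x)
  => ( ( 7 + x ) - 7 ) >= 11
stmt 1: z := y - 2  -- replace 0 occurrence(s) of z with (y - 2)
  => ( ( 7 + x ) - 7 ) >= 11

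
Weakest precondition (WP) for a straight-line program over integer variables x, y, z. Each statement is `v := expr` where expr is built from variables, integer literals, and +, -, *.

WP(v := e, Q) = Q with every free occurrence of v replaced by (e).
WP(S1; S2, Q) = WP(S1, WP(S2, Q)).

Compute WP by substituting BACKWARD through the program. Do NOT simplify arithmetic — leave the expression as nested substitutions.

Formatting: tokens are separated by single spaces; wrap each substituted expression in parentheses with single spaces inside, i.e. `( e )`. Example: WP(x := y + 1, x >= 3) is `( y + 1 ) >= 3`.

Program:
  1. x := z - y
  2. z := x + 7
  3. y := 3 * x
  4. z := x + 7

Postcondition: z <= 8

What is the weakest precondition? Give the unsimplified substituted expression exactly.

Answer: ( ( z - y ) + 7 ) <= 8

Derivation:
post: z <= 8
stmt 4: z := x + 7  -- replace 1 occurrence(s) of z with (x + 7)
  => ( x + 7 ) <= 8
stmt 3: y := 3 * x  -- replace 0 occurrence(s) of y with (3 * x)
  => ( x + 7 ) <= 8
stmt 2: z := x + 7  -- replace 0 occurrence(s) of z with (x + 7)
  => ( x + 7 ) <= 8
stmt 1: x := z - y  -- replace 1 occurrence(s) of x with (z - y)
  => ( ( z - y ) + 7 ) <= 8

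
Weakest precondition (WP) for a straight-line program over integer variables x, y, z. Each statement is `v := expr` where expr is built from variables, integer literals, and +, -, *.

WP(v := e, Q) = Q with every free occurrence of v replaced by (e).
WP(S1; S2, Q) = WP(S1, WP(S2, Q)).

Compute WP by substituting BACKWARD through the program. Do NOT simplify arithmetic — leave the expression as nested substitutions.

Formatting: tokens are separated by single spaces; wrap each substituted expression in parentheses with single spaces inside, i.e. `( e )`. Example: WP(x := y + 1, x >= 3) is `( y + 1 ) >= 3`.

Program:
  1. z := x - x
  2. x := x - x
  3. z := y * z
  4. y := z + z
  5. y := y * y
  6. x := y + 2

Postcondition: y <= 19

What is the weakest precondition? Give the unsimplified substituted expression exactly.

post: y <= 19
stmt 6: x := y + 2  -- replace 0 occurrence(s) of x with (y + 2)
  => y <= 19
stmt 5: y := y * y  -- replace 1 occurrence(s) of y with (y * y)
  => ( y * y ) <= 19
stmt 4: y := z + z  -- replace 2 occurrence(s) of y with (z + z)
  => ( ( z + z ) * ( z + z ) ) <= 19
stmt 3: z := y * z  -- replace 4 occurrence(s) of z with (y * z)
  => ( ( ( y * z ) + ( y * z ) ) * ( ( y * z ) + ( y * z ) ) ) <= 19
stmt 2: x := x - x  -- replace 0 occurrence(s) of x with (x - x)
  => ( ( ( y * z ) + ( y * z ) ) * ( ( y * z ) + ( y * z ) ) ) <= 19
stmt 1: z := x - x  -- replace 4 occurrence(s) of z with (x - x)
  => ( ( ( y * ( x - x ) ) + ( y * ( x - x ) ) ) * ( ( y * ( x - x ) ) + ( y * ( x - x ) ) ) ) <= 19

Answer: ( ( ( y * ( x - x ) ) + ( y * ( x - x ) ) ) * ( ( y * ( x - x ) ) + ( y * ( x - x ) ) ) ) <= 19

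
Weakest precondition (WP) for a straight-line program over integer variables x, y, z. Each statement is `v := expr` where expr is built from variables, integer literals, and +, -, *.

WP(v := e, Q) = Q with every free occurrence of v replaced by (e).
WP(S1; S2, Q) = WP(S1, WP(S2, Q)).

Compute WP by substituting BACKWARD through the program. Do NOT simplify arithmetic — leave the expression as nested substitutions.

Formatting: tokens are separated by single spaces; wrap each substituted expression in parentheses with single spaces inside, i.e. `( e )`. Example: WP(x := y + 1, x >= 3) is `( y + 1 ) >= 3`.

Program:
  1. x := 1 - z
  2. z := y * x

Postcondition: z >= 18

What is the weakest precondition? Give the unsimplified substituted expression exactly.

Answer: ( y * ( 1 - z ) ) >= 18

Derivation:
post: z >= 18
stmt 2: z := y * x  -- replace 1 occurrence(s) of z with (y * x)
  => ( y * x ) >= 18
stmt 1: x := 1 - z  -- replace 1 occurrence(s) of x with (1 - z)
  => ( y * ( 1 - z ) ) >= 18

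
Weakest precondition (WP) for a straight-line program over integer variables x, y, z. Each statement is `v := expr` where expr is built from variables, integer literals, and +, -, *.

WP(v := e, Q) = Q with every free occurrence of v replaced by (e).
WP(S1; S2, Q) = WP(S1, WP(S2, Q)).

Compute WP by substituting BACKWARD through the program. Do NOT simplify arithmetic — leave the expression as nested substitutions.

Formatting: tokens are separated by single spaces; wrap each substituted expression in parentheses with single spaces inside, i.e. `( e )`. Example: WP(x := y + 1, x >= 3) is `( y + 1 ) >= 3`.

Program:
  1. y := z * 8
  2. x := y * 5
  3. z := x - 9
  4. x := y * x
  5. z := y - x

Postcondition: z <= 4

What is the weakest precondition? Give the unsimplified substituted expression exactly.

Answer: ( ( z * 8 ) - ( ( z * 8 ) * ( ( z * 8 ) * 5 ) ) ) <= 4

Derivation:
post: z <= 4
stmt 5: z := y - x  -- replace 1 occurrence(s) of z with (y - x)
  => ( y - x ) <= 4
stmt 4: x := y * x  -- replace 1 occurrence(s) of x with (y * x)
  => ( y - ( y * x ) ) <= 4
stmt 3: z := x - 9  -- replace 0 occurrence(s) of z with (x - 9)
  => ( y - ( y * x ) ) <= 4
stmt 2: x := y * 5  -- replace 1 occurrence(s) of x with (y * 5)
  => ( y - ( y * ( y * 5 ) ) ) <= 4
stmt 1: y := z * 8  -- replace 3 occurrence(s) of y with (z * 8)
  => ( ( z * 8 ) - ( ( z * 8 ) * ( ( z * 8 ) * 5 ) ) ) <= 4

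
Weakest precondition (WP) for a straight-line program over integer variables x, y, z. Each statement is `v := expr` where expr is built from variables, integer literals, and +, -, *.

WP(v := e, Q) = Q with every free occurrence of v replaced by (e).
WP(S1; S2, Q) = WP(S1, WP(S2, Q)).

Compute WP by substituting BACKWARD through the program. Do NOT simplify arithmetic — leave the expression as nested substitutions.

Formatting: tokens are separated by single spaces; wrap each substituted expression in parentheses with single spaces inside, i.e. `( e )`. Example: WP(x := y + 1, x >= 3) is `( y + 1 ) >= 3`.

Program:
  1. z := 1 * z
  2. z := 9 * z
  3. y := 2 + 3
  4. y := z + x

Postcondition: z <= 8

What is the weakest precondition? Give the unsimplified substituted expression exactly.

post: z <= 8
stmt 4: y := z + x  -- replace 0 occurrence(s) of y with (z + x)
  => z <= 8
stmt 3: y := 2 + 3  -- replace 0 occurrence(s) of y with (2 + 3)
  => z <= 8
stmt 2: z := 9 * z  -- replace 1 occurrence(s) of z with (9 * z)
  => ( 9 * z ) <= 8
stmt 1: z := 1 * z  -- replace 1 occurrence(s) of z with (1 * z)
  => ( 9 * ( 1 * z ) ) <= 8

Answer: ( 9 * ( 1 * z ) ) <= 8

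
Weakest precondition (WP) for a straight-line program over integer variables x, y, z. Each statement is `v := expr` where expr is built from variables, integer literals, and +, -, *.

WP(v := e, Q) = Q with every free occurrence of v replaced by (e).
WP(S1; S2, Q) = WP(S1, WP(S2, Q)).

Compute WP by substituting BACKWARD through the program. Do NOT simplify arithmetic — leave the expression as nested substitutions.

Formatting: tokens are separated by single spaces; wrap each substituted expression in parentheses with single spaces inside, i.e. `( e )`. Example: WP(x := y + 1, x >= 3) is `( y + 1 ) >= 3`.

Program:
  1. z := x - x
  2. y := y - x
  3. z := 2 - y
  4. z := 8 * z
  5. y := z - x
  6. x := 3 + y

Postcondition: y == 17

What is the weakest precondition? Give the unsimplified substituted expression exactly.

post: y == 17
stmt 6: x := 3 + y  -- replace 0 occurrence(s) of x with (3 + y)
  => y == 17
stmt 5: y := z - x  -- replace 1 occurrence(s) of y with (z - x)
  => ( z - x ) == 17
stmt 4: z := 8 * z  -- replace 1 occurrence(s) of z with (8 * z)
  => ( ( 8 * z ) - x ) == 17
stmt 3: z := 2 - y  -- replace 1 occurrence(s) of z with (2 - y)
  => ( ( 8 * ( 2 - y ) ) - x ) == 17
stmt 2: y := y - x  -- replace 1 occurrence(s) of y with (y - x)
  => ( ( 8 * ( 2 - ( y - x ) ) ) - x ) == 17
stmt 1: z := x - x  -- replace 0 occurrence(s) of z with (x - x)
  => ( ( 8 * ( 2 - ( y - x ) ) ) - x ) == 17

Answer: ( ( 8 * ( 2 - ( y - x ) ) ) - x ) == 17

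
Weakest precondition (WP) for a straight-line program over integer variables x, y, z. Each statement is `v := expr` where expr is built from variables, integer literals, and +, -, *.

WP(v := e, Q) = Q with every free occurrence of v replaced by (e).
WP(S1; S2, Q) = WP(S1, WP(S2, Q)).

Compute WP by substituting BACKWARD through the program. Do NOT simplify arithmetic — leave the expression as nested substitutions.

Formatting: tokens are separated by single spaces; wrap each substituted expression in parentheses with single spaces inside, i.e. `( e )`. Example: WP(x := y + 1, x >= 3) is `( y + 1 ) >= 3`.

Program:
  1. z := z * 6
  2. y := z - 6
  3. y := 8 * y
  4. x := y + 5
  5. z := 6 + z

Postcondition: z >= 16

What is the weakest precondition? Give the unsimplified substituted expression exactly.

Answer: ( 6 + ( z * 6 ) ) >= 16

Derivation:
post: z >= 16
stmt 5: z := 6 + z  -- replace 1 occurrence(s) of z with (6 + z)
  => ( 6 + z ) >= 16
stmt 4: x := y + 5  -- replace 0 occurrence(s) of x with (y + 5)
  => ( 6 + z ) >= 16
stmt 3: y := 8 * y  -- replace 0 occurrence(s) of y with (8 * y)
  => ( 6 + z ) >= 16
stmt 2: y := z - 6  -- replace 0 occurrence(s) of y with (z - 6)
  => ( 6 + z ) >= 16
stmt 1: z := z * 6  -- replace 1 occurrence(s) of z with (z * 6)
  => ( 6 + ( z * 6 ) ) >= 16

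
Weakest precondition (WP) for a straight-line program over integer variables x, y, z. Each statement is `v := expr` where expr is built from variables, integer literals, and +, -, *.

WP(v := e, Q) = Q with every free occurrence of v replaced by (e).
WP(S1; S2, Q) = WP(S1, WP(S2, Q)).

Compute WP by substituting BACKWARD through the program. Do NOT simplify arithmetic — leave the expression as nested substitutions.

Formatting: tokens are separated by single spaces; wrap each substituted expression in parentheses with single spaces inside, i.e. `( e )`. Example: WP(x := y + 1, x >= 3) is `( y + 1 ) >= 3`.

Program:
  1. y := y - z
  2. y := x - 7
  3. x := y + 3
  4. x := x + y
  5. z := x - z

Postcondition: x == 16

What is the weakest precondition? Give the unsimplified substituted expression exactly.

post: x == 16
stmt 5: z := x - z  -- replace 0 occurrence(s) of z with (x - z)
  => x == 16
stmt 4: x := x + y  -- replace 1 occurrence(s) of x with (x + y)
  => ( x + y ) == 16
stmt 3: x := y + 3  -- replace 1 occurrence(s) of x with (y + 3)
  => ( ( y + 3 ) + y ) == 16
stmt 2: y := x - 7  -- replace 2 occurrence(s) of y with (x - 7)
  => ( ( ( x - 7 ) + 3 ) + ( x - 7 ) ) == 16
stmt 1: y := y - z  -- replace 0 occurrence(s) of y with (y - z)
  => ( ( ( x - 7 ) + 3 ) + ( x - 7 ) ) == 16

Answer: ( ( ( x - 7 ) + 3 ) + ( x - 7 ) ) == 16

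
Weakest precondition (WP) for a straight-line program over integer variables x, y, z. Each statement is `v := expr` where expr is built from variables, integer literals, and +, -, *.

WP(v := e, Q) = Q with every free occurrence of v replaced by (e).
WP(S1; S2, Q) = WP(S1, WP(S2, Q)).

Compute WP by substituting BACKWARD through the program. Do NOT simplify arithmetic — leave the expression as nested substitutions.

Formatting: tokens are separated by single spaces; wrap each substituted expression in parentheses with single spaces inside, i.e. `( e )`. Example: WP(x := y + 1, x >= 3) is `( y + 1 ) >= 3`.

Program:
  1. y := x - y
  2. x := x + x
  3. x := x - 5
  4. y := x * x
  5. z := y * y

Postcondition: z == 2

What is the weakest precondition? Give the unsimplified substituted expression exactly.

Answer: ( ( ( ( x + x ) - 5 ) * ( ( x + x ) - 5 ) ) * ( ( ( x + x ) - 5 ) * ( ( x + x ) - 5 ) ) ) == 2

Derivation:
post: z == 2
stmt 5: z := y * y  -- replace 1 occurrence(s) of z with (y * y)
  => ( y * y ) == 2
stmt 4: y := x * x  -- replace 2 occurrence(s) of y with (x * x)
  => ( ( x * x ) * ( x * x ) ) == 2
stmt 3: x := x - 5  -- replace 4 occurrence(s) of x with (x - 5)
  => ( ( ( x - 5 ) * ( x - 5 ) ) * ( ( x - 5 ) * ( x - 5 ) ) ) == 2
stmt 2: x := x + x  -- replace 4 occurrence(s) of x with (x + x)
  => ( ( ( ( x + x ) - 5 ) * ( ( x + x ) - 5 ) ) * ( ( ( x + x ) - 5 ) * ( ( x + x ) - 5 ) ) ) == 2
stmt 1: y := x - y  -- replace 0 occurrence(s) of y with (x - y)
  => ( ( ( ( x + x ) - 5 ) * ( ( x + x ) - 5 ) ) * ( ( ( x + x ) - 5 ) * ( ( x + x ) - 5 ) ) ) == 2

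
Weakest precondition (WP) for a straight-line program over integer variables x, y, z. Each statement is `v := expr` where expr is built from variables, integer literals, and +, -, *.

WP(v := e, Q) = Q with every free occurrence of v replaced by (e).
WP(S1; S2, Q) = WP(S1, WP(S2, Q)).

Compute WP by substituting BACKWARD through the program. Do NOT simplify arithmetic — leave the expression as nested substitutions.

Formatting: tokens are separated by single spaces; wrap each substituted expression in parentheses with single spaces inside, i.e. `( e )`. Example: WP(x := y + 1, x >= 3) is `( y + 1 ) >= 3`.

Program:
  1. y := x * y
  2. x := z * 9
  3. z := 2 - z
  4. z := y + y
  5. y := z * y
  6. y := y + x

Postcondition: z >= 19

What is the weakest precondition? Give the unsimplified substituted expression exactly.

post: z >= 19
stmt 6: y := y + x  -- replace 0 occurrence(s) of y with (y + x)
  => z >= 19
stmt 5: y := z * y  -- replace 0 occurrence(s) of y with (z * y)
  => z >= 19
stmt 4: z := y + y  -- replace 1 occurrence(s) of z with (y + y)
  => ( y + y ) >= 19
stmt 3: z := 2 - z  -- replace 0 occurrence(s) of z with (2 - z)
  => ( y + y ) >= 19
stmt 2: x := z * 9  -- replace 0 occurrence(s) of x with (z * 9)
  => ( y + y ) >= 19
stmt 1: y := x * y  -- replace 2 occurrence(s) of y with (x * y)
  => ( ( x * y ) + ( x * y ) ) >= 19

Answer: ( ( x * y ) + ( x * y ) ) >= 19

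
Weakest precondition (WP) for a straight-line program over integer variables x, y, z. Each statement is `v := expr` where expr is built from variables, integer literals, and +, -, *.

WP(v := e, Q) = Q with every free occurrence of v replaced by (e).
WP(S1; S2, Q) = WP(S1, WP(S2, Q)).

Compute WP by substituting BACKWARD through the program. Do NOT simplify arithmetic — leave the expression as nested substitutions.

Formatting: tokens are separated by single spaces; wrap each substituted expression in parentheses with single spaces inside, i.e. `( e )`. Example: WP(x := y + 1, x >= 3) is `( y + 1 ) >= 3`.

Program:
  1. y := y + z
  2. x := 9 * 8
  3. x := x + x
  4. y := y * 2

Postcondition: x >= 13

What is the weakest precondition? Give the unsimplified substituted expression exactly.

Answer: ( ( 9 * 8 ) + ( 9 * 8 ) ) >= 13

Derivation:
post: x >= 13
stmt 4: y := y * 2  -- replace 0 occurrence(s) of y with (y * 2)
  => x >= 13
stmt 3: x := x + x  -- replace 1 occurrence(s) of x with (x + x)
  => ( x + x ) >= 13
stmt 2: x := 9 * 8  -- replace 2 occurrence(s) of x with (9 * 8)
  => ( ( 9 * 8 ) + ( 9 * 8 ) ) >= 13
stmt 1: y := y + z  -- replace 0 occurrence(s) of y with (y + z)
  => ( ( 9 * 8 ) + ( 9 * 8 ) ) >= 13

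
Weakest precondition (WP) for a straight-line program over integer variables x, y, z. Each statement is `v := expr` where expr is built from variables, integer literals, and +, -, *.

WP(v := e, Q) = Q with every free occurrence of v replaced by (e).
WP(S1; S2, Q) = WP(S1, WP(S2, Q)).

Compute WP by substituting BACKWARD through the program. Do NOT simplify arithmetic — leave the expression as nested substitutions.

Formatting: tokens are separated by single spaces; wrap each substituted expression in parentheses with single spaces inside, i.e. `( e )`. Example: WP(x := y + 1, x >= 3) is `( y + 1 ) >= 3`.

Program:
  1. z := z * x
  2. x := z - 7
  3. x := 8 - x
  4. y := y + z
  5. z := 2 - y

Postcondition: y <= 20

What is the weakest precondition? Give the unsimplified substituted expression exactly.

post: y <= 20
stmt 5: z := 2 - y  -- replace 0 occurrence(s) of z with (2 - y)
  => y <= 20
stmt 4: y := y + z  -- replace 1 occurrence(s) of y with (y + z)
  => ( y + z ) <= 20
stmt 3: x := 8 - x  -- replace 0 occurrence(s) of x with (8 - x)
  => ( y + z ) <= 20
stmt 2: x := z - 7  -- replace 0 occurrence(s) of x with (z - 7)
  => ( y + z ) <= 20
stmt 1: z := z * x  -- replace 1 occurrence(s) of z with (z * x)
  => ( y + ( z * x ) ) <= 20

Answer: ( y + ( z * x ) ) <= 20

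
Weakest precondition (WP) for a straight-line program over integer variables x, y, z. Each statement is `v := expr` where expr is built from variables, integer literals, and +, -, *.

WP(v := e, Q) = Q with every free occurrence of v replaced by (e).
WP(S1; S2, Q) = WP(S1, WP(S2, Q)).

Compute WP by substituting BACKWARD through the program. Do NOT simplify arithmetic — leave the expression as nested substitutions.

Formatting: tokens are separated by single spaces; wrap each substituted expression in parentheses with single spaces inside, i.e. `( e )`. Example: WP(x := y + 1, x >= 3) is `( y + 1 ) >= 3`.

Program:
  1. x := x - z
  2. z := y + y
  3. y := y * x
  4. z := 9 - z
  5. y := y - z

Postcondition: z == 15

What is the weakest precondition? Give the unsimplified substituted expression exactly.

Answer: ( 9 - ( y + y ) ) == 15

Derivation:
post: z == 15
stmt 5: y := y - z  -- replace 0 occurrence(s) of y with (y - z)
  => z == 15
stmt 4: z := 9 - z  -- replace 1 occurrence(s) of z with (9 - z)
  => ( 9 - z ) == 15
stmt 3: y := y * x  -- replace 0 occurrence(s) of y with (y * x)
  => ( 9 - z ) == 15
stmt 2: z := y + y  -- replace 1 occurrence(s) of z with (y + y)
  => ( 9 - ( y + y ) ) == 15
stmt 1: x := x - z  -- replace 0 occurrence(s) of x with (x - z)
  => ( 9 - ( y + y ) ) == 15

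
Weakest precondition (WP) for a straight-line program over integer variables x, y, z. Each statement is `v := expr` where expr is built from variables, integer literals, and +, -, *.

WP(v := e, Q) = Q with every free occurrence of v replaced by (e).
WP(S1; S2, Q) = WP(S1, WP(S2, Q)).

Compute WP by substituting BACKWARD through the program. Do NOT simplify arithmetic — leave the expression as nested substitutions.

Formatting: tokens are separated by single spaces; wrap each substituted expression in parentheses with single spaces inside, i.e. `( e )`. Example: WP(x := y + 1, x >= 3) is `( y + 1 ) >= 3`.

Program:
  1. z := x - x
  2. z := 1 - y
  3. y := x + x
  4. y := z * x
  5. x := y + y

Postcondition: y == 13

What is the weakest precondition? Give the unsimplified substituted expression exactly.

post: y == 13
stmt 5: x := y + y  -- replace 0 occurrence(s) of x with (y + y)
  => y == 13
stmt 4: y := z * x  -- replace 1 occurrence(s) of y with (z * x)
  => ( z * x ) == 13
stmt 3: y := x + x  -- replace 0 occurrence(s) of y with (x + x)
  => ( z * x ) == 13
stmt 2: z := 1 - y  -- replace 1 occurrence(s) of z with (1 - y)
  => ( ( 1 - y ) * x ) == 13
stmt 1: z := x - x  -- replace 0 occurrence(s) of z with (x - x)
  => ( ( 1 - y ) * x ) == 13

Answer: ( ( 1 - y ) * x ) == 13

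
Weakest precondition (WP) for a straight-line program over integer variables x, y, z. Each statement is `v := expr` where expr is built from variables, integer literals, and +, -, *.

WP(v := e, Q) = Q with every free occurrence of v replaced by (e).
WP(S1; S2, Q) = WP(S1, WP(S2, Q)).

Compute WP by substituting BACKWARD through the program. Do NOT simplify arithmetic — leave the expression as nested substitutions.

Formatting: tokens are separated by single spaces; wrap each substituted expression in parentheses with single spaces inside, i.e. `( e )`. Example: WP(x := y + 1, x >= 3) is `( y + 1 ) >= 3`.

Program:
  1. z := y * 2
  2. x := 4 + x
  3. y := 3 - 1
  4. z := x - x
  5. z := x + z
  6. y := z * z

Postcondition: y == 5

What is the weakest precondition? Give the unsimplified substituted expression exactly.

post: y == 5
stmt 6: y := z * z  -- replace 1 occurrence(s) of y with (z * z)
  => ( z * z ) == 5
stmt 5: z := x + z  -- replace 2 occurrence(s) of z with (x + z)
  => ( ( x + z ) * ( x + z ) ) == 5
stmt 4: z := x - x  -- replace 2 occurrence(s) of z with (x - x)
  => ( ( x + ( x - x ) ) * ( x + ( x - x ) ) ) == 5
stmt 3: y := 3 - 1  -- replace 0 occurrence(s) of y with (3 - 1)
  => ( ( x + ( x - x ) ) * ( x + ( x - x ) ) ) == 5
stmt 2: x := 4 + x  -- replace 6 occurrence(s) of x with (4 + x)
  => ( ( ( 4 + x ) + ( ( 4 + x ) - ( 4 + x ) ) ) * ( ( 4 + x ) + ( ( 4 + x ) - ( 4 + x ) ) ) ) == 5
stmt 1: z := y * 2  -- replace 0 occurrence(s) of z with (y * 2)
  => ( ( ( 4 + x ) + ( ( 4 + x ) - ( 4 + x ) ) ) * ( ( 4 + x ) + ( ( 4 + x ) - ( 4 + x ) ) ) ) == 5

Answer: ( ( ( 4 + x ) + ( ( 4 + x ) - ( 4 + x ) ) ) * ( ( 4 + x ) + ( ( 4 + x ) - ( 4 + x ) ) ) ) == 5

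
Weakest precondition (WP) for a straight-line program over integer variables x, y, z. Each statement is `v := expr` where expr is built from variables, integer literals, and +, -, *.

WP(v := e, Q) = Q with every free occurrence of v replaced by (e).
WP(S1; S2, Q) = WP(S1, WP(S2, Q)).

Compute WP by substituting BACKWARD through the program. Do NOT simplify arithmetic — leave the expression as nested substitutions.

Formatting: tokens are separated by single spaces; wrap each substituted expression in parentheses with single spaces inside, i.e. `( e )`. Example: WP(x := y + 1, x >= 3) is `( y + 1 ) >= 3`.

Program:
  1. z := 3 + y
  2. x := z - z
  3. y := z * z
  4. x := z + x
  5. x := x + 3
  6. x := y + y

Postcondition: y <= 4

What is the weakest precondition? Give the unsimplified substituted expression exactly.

Answer: ( ( 3 + y ) * ( 3 + y ) ) <= 4

Derivation:
post: y <= 4
stmt 6: x := y + y  -- replace 0 occurrence(s) of x with (y + y)
  => y <= 4
stmt 5: x := x + 3  -- replace 0 occurrence(s) of x with (x + 3)
  => y <= 4
stmt 4: x := z + x  -- replace 0 occurrence(s) of x with (z + x)
  => y <= 4
stmt 3: y := z * z  -- replace 1 occurrence(s) of y with (z * z)
  => ( z * z ) <= 4
stmt 2: x := z - z  -- replace 0 occurrence(s) of x with (z - z)
  => ( z * z ) <= 4
stmt 1: z := 3 + y  -- replace 2 occurrence(s) of z with (3 + y)
  => ( ( 3 + y ) * ( 3 + y ) ) <= 4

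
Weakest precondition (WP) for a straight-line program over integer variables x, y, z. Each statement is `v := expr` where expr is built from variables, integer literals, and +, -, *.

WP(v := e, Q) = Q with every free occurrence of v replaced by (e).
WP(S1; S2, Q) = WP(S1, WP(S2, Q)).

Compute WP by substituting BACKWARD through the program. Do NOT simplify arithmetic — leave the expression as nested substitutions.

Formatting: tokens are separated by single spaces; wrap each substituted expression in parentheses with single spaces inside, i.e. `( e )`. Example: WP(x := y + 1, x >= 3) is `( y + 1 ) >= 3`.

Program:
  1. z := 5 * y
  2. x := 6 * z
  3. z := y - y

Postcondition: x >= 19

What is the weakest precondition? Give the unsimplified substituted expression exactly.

post: x >= 19
stmt 3: z := y - y  -- replace 0 occurrence(s) of z with (y - y)
  => x >= 19
stmt 2: x := 6 * z  -- replace 1 occurrence(s) of x with (6 * z)
  => ( 6 * z ) >= 19
stmt 1: z := 5 * y  -- replace 1 occurrence(s) of z with (5 * y)
  => ( 6 * ( 5 * y ) ) >= 19

Answer: ( 6 * ( 5 * y ) ) >= 19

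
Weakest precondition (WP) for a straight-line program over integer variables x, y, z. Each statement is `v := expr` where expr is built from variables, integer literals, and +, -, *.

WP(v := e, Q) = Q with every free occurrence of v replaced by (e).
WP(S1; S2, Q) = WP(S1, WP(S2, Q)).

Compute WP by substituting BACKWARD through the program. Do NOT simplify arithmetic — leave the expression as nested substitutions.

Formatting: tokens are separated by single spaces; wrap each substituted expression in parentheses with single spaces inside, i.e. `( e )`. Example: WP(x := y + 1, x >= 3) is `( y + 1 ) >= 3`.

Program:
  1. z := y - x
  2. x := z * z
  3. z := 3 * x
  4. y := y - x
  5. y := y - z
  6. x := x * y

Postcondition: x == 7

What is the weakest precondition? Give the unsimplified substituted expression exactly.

post: x == 7
stmt 6: x := x * y  -- replace 1 occurrence(s) of x with (x * y)
  => ( x * y ) == 7
stmt 5: y := y - z  -- replace 1 occurrence(s) of y with (y - z)
  => ( x * ( y - z ) ) == 7
stmt 4: y := y - x  -- replace 1 occurrence(s) of y with (y - x)
  => ( x * ( ( y - x ) - z ) ) == 7
stmt 3: z := 3 * x  -- replace 1 occurrence(s) of z with (3 * x)
  => ( x * ( ( y - x ) - ( 3 * x ) ) ) == 7
stmt 2: x := z * z  -- replace 3 occurrence(s) of x with (z * z)
  => ( ( z * z ) * ( ( y - ( z * z ) ) - ( 3 * ( z * z ) ) ) ) == 7
stmt 1: z := y - x  -- replace 6 occurrence(s) of z with (y - x)
  => ( ( ( y - x ) * ( y - x ) ) * ( ( y - ( ( y - x ) * ( y - x ) ) ) - ( 3 * ( ( y - x ) * ( y - x ) ) ) ) ) == 7

Answer: ( ( ( y - x ) * ( y - x ) ) * ( ( y - ( ( y - x ) * ( y - x ) ) ) - ( 3 * ( ( y - x ) * ( y - x ) ) ) ) ) == 7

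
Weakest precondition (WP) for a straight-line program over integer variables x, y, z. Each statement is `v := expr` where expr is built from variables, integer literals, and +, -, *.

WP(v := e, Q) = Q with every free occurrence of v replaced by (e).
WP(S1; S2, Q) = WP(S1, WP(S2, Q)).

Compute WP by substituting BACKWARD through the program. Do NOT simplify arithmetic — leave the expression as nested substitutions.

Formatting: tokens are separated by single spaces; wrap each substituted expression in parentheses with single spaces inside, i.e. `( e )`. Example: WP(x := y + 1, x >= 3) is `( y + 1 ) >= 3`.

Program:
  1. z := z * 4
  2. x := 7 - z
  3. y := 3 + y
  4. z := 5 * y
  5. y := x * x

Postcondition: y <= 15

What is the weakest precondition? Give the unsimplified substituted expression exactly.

Answer: ( ( 7 - ( z * 4 ) ) * ( 7 - ( z * 4 ) ) ) <= 15

Derivation:
post: y <= 15
stmt 5: y := x * x  -- replace 1 occurrence(s) of y with (x * x)
  => ( x * x ) <= 15
stmt 4: z := 5 * y  -- replace 0 occurrence(s) of z with (5 * y)
  => ( x * x ) <= 15
stmt 3: y := 3 + y  -- replace 0 occurrence(s) of y with (3 + y)
  => ( x * x ) <= 15
stmt 2: x := 7 - z  -- replace 2 occurrence(s) of x with (7 - z)
  => ( ( 7 - z ) * ( 7 - z ) ) <= 15
stmt 1: z := z * 4  -- replace 2 occurrence(s) of z with (z * 4)
  => ( ( 7 - ( z * 4 ) ) * ( 7 - ( z * 4 ) ) ) <= 15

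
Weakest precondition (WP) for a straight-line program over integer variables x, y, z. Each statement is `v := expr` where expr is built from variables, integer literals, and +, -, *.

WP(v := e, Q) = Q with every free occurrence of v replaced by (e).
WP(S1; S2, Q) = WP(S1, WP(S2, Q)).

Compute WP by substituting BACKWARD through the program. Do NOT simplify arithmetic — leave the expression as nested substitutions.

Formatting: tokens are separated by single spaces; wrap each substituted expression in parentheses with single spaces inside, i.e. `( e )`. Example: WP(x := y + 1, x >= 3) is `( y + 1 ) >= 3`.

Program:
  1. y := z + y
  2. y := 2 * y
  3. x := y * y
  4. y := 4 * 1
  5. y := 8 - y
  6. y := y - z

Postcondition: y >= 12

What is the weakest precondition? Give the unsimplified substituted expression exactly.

Answer: ( ( 8 - ( 4 * 1 ) ) - z ) >= 12

Derivation:
post: y >= 12
stmt 6: y := y - z  -- replace 1 occurrence(s) of y with (y - z)
  => ( y - z ) >= 12
stmt 5: y := 8 - y  -- replace 1 occurrence(s) of y with (8 - y)
  => ( ( 8 - y ) - z ) >= 12
stmt 4: y := 4 * 1  -- replace 1 occurrence(s) of y with (4 * 1)
  => ( ( 8 - ( 4 * 1 ) ) - z ) >= 12
stmt 3: x := y * y  -- replace 0 occurrence(s) of x with (y * y)
  => ( ( 8 - ( 4 * 1 ) ) - z ) >= 12
stmt 2: y := 2 * y  -- replace 0 occurrence(s) of y with (2 * y)
  => ( ( 8 - ( 4 * 1 ) ) - z ) >= 12
stmt 1: y := z + y  -- replace 0 occurrence(s) of y with (z + y)
  => ( ( 8 - ( 4 * 1 ) ) - z ) >= 12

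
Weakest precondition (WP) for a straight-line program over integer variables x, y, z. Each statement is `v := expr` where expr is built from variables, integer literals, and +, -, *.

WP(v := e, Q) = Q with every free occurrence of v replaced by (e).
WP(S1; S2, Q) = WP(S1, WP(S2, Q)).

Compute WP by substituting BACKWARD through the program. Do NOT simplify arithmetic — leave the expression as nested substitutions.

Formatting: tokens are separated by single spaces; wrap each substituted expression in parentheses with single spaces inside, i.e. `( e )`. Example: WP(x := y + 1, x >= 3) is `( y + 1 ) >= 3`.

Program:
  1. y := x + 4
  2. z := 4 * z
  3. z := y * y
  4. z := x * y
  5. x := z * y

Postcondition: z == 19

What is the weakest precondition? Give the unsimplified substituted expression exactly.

post: z == 19
stmt 5: x := z * y  -- replace 0 occurrence(s) of x with (z * y)
  => z == 19
stmt 4: z := x * y  -- replace 1 occurrence(s) of z with (x * y)
  => ( x * y ) == 19
stmt 3: z := y * y  -- replace 0 occurrence(s) of z with (y * y)
  => ( x * y ) == 19
stmt 2: z := 4 * z  -- replace 0 occurrence(s) of z with (4 * z)
  => ( x * y ) == 19
stmt 1: y := x + 4  -- replace 1 occurrence(s) of y with (x + 4)
  => ( x * ( x + 4 ) ) == 19

Answer: ( x * ( x + 4 ) ) == 19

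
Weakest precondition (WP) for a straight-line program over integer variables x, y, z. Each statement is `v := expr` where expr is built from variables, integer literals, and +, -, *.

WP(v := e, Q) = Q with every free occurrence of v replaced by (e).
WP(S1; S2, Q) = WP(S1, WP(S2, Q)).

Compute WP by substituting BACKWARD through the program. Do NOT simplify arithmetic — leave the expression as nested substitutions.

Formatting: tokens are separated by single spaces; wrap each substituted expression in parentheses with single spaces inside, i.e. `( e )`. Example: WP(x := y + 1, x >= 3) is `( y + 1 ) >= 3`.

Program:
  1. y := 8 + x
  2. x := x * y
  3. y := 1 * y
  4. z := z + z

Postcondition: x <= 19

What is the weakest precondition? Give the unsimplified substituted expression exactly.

Answer: ( x * ( 8 + x ) ) <= 19

Derivation:
post: x <= 19
stmt 4: z := z + z  -- replace 0 occurrence(s) of z with (z + z)
  => x <= 19
stmt 3: y := 1 * y  -- replace 0 occurrence(s) of y with (1 * y)
  => x <= 19
stmt 2: x := x * y  -- replace 1 occurrence(s) of x with (x * y)
  => ( x * y ) <= 19
stmt 1: y := 8 + x  -- replace 1 occurrence(s) of y with (8 + x)
  => ( x * ( 8 + x ) ) <= 19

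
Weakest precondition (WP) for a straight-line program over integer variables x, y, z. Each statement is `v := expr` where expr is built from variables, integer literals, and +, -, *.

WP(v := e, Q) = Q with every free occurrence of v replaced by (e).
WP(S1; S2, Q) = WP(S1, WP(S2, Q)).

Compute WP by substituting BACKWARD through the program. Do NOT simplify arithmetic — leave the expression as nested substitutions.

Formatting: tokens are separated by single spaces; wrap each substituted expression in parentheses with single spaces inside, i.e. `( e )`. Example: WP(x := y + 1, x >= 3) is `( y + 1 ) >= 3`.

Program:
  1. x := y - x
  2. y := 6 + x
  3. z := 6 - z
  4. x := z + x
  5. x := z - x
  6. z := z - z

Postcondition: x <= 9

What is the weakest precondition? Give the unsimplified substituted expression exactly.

post: x <= 9
stmt 6: z := z - z  -- replace 0 occurrence(s) of z with (z - z)
  => x <= 9
stmt 5: x := z - x  -- replace 1 occurrence(s) of x with (z - x)
  => ( z - x ) <= 9
stmt 4: x := z + x  -- replace 1 occurrence(s) of x with (z + x)
  => ( z - ( z + x ) ) <= 9
stmt 3: z := 6 - z  -- replace 2 occurrence(s) of z with (6 - z)
  => ( ( 6 - z ) - ( ( 6 - z ) + x ) ) <= 9
stmt 2: y := 6 + x  -- replace 0 occurrence(s) of y with (6 + x)
  => ( ( 6 - z ) - ( ( 6 - z ) + x ) ) <= 9
stmt 1: x := y - x  -- replace 1 occurrence(s) of x with (y - x)
  => ( ( 6 - z ) - ( ( 6 - z ) + ( y - x ) ) ) <= 9

Answer: ( ( 6 - z ) - ( ( 6 - z ) + ( y - x ) ) ) <= 9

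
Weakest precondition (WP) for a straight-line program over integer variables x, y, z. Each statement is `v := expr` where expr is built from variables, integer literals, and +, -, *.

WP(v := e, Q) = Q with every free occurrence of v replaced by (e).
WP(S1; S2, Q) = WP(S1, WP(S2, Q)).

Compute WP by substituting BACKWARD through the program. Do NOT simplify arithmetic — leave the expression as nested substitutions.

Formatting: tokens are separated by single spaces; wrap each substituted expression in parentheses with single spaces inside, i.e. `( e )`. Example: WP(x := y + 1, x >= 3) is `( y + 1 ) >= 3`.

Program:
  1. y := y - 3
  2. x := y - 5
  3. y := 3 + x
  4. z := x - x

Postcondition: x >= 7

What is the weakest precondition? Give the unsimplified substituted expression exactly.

post: x >= 7
stmt 4: z := x - x  -- replace 0 occurrence(s) of z with (x - x)
  => x >= 7
stmt 3: y := 3 + x  -- replace 0 occurrence(s) of y with (3 + x)
  => x >= 7
stmt 2: x := y - 5  -- replace 1 occurrence(s) of x with (y - 5)
  => ( y - 5 ) >= 7
stmt 1: y := y - 3  -- replace 1 occurrence(s) of y with (y - 3)
  => ( ( y - 3 ) - 5 ) >= 7

Answer: ( ( y - 3 ) - 5 ) >= 7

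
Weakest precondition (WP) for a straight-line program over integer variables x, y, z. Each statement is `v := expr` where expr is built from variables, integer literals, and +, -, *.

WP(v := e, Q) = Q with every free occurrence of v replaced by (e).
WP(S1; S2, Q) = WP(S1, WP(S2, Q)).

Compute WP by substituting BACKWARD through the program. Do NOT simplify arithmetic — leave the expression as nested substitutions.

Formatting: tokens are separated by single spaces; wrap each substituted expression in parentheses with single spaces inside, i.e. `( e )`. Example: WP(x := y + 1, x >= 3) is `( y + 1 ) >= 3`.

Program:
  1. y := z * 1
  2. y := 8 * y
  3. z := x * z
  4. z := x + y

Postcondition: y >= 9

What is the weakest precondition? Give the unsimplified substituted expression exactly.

post: y >= 9
stmt 4: z := x + y  -- replace 0 occurrence(s) of z with (x + y)
  => y >= 9
stmt 3: z := x * z  -- replace 0 occurrence(s) of z with (x * z)
  => y >= 9
stmt 2: y := 8 * y  -- replace 1 occurrence(s) of y with (8 * y)
  => ( 8 * y ) >= 9
stmt 1: y := z * 1  -- replace 1 occurrence(s) of y with (z * 1)
  => ( 8 * ( z * 1 ) ) >= 9

Answer: ( 8 * ( z * 1 ) ) >= 9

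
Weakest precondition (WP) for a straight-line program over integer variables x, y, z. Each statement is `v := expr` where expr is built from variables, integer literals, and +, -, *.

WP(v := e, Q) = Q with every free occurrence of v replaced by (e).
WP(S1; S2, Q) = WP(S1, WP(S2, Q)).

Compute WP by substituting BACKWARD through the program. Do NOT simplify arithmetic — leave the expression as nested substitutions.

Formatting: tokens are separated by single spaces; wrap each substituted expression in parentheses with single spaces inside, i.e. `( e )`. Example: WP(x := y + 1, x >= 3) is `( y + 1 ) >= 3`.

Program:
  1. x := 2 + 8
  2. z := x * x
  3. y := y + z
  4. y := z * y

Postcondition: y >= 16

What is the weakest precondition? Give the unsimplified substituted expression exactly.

Answer: ( ( ( 2 + 8 ) * ( 2 + 8 ) ) * ( y + ( ( 2 + 8 ) * ( 2 + 8 ) ) ) ) >= 16

Derivation:
post: y >= 16
stmt 4: y := z * y  -- replace 1 occurrence(s) of y with (z * y)
  => ( z * y ) >= 16
stmt 3: y := y + z  -- replace 1 occurrence(s) of y with (y + z)
  => ( z * ( y + z ) ) >= 16
stmt 2: z := x * x  -- replace 2 occurrence(s) of z with (x * x)
  => ( ( x * x ) * ( y + ( x * x ) ) ) >= 16
stmt 1: x := 2 + 8  -- replace 4 occurrence(s) of x with (2 + 8)
  => ( ( ( 2 + 8 ) * ( 2 + 8 ) ) * ( y + ( ( 2 + 8 ) * ( 2 + 8 ) ) ) ) >= 16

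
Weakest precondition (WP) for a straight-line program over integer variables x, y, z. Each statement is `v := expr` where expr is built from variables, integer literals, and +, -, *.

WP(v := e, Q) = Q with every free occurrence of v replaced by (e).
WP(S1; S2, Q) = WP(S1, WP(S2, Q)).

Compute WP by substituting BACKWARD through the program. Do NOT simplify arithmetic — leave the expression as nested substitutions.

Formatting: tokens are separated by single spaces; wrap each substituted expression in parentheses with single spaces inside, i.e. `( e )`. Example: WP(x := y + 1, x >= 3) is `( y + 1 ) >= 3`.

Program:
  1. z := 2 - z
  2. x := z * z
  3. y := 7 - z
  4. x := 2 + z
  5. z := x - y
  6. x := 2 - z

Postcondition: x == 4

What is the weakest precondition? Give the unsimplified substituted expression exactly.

Answer: ( 2 - ( ( 2 + ( 2 - z ) ) - ( 7 - ( 2 - z ) ) ) ) == 4

Derivation:
post: x == 4
stmt 6: x := 2 - z  -- replace 1 occurrence(s) of x with (2 - z)
  => ( 2 - z ) == 4
stmt 5: z := x - y  -- replace 1 occurrence(s) of z with (x - y)
  => ( 2 - ( x - y ) ) == 4
stmt 4: x := 2 + z  -- replace 1 occurrence(s) of x with (2 + z)
  => ( 2 - ( ( 2 + z ) - y ) ) == 4
stmt 3: y := 7 - z  -- replace 1 occurrence(s) of y with (7 - z)
  => ( 2 - ( ( 2 + z ) - ( 7 - z ) ) ) == 4
stmt 2: x := z * z  -- replace 0 occurrence(s) of x with (z * z)
  => ( 2 - ( ( 2 + z ) - ( 7 - z ) ) ) == 4
stmt 1: z := 2 - z  -- replace 2 occurrence(s) of z with (2 - z)
  => ( 2 - ( ( 2 + ( 2 - z ) ) - ( 7 - ( 2 - z ) ) ) ) == 4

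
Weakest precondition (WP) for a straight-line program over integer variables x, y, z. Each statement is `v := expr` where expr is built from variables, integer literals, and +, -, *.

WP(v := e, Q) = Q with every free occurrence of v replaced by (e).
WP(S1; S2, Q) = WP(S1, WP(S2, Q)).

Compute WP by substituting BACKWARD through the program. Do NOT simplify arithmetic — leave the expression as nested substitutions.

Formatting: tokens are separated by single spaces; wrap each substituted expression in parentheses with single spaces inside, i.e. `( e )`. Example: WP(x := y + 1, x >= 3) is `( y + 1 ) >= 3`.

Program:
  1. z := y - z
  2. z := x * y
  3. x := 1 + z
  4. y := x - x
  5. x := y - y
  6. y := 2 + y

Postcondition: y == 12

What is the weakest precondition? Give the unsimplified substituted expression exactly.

Answer: ( 2 + ( ( 1 + ( x * y ) ) - ( 1 + ( x * y ) ) ) ) == 12

Derivation:
post: y == 12
stmt 6: y := 2 + y  -- replace 1 occurrence(s) of y with (2 + y)
  => ( 2 + y ) == 12
stmt 5: x := y - y  -- replace 0 occurrence(s) of x with (y - y)
  => ( 2 + y ) == 12
stmt 4: y := x - x  -- replace 1 occurrence(s) of y with (x - x)
  => ( 2 + ( x - x ) ) == 12
stmt 3: x := 1 + z  -- replace 2 occurrence(s) of x with (1 + z)
  => ( 2 + ( ( 1 + z ) - ( 1 + z ) ) ) == 12
stmt 2: z := x * y  -- replace 2 occurrence(s) of z with (x * y)
  => ( 2 + ( ( 1 + ( x * y ) ) - ( 1 + ( x * y ) ) ) ) == 12
stmt 1: z := y - z  -- replace 0 occurrence(s) of z with (y - z)
  => ( 2 + ( ( 1 + ( x * y ) ) - ( 1 + ( x * y ) ) ) ) == 12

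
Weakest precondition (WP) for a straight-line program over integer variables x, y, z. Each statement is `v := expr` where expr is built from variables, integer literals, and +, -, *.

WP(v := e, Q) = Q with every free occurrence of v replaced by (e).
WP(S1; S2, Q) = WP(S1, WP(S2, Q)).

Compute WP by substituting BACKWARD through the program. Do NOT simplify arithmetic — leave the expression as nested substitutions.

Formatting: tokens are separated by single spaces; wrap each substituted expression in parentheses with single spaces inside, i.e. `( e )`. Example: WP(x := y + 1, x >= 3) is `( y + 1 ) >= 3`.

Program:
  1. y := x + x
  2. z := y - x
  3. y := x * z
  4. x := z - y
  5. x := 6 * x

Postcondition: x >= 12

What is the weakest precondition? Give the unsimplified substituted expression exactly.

post: x >= 12
stmt 5: x := 6 * x  -- replace 1 occurrence(s) of x with (6 * x)
  => ( 6 * x ) >= 12
stmt 4: x := z - y  -- replace 1 occurrence(s) of x with (z - y)
  => ( 6 * ( z - y ) ) >= 12
stmt 3: y := x * z  -- replace 1 occurrence(s) of y with (x * z)
  => ( 6 * ( z - ( x * z ) ) ) >= 12
stmt 2: z := y - x  -- replace 2 occurrence(s) of z with (y - x)
  => ( 6 * ( ( y - x ) - ( x * ( y - x ) ) ) ) >= 12
stmt 1: y := x + x  -- replace 2 occurrence(s) of y with (x + x)
  => ( 6 * ( ( ( x + x ) - x ) - ( x * ( ( x + x ) - x ) ) ) ) >= 12

Answer: ( 6 * ( ( ( x + x ) - x ) - ( x * ( ( x + x ) - x ) ) ) ) >= 12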